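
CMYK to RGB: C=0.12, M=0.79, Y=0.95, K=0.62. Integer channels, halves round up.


R = 255 × (1-C) × (1-K) = 255 × 0.88 × 0.38 = 85.272 → 85
G = 255 × (1-M) × (1-K) = 255 × 0.21 × 0.38 = 20.349 → 20
B = 255 × (1-Y) × (1-K) = 255 × 0.05 × 0.38 = 4.845 → 5
= RGB(85, 20, 5)


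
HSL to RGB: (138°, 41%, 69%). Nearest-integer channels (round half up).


H=138°, S=0.41, L=0.69
C = (1-|2L-1|)×S = (1-|0.38|)×0.41 = 0.2542
H' = H/60 = 138/60 ≈ 2.3000; X = C×(1-|H' mod 2 - 1|) = 0.07626
m = L - C/2 = 0.69 - 0.1271 = 0.5629
Sector ⌊H'⌋ = 2 → (R',G',B') = (0.0, 0.2542, 0.07626)
RGB = ((R'+m)×255, (G'+m)×255, (B'+m)×255) = (143.5395, 208.3605, 162.9858)
Round half up → RGB(144, 208, 163)


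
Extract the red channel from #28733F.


Color: #28733F
R = 28 = 40
G = 73 = 115
B = 3F = 63
Red = 40


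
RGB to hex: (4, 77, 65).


R = 4 → 04 (hex)
G = 77 → 4D (hex)
B = 65 → 41 (hex)
Hex = #044D41


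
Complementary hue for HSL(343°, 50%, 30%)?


Complement = opposite side of color wheel = hue + 180°
H' = (343 + 180) mod 360 = 163°
S and L unchanged.
= HSL(163°, 50%, 30%)


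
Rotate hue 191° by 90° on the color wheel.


New hue = (H + rotation) mod 360
New hue = (191 + 90) mod 360
= 281 mod 360
= 281°


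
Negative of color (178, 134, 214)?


Invert: (255-R, 255-G, 255-B)
R: 255-178 = 77
G: 255-134 = 121
B: 255-214 = 41
= RGB(77, 121, 41)


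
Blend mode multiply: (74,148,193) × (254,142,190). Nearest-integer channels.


Multiply: C = A×B/255, rounded to nearest integer
R: 74×254/255 = 18796/255 ≈ 73.710 → 74
G: 148×142/255 = 21016/255 ≈ 82.416 → 82
B: 193×190/255 = 36670/255 ≈ 143.804 → 144
= RGB(74, 82, 144)


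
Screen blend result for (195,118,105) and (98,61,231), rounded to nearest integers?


Screen: C = 255 - (255-A)×(255-B)/255, rounded to nearest integer
R: 255 - (255-195)×(255-98)/255 = 255 - 9420/255 ≈ 255 - 36.941 = 218.059 → 218
G: 255 - (255-118)×(255-61)/255 = 255 - 26578/255 ≈ 255 - 104.227 = 150.773 → 151
B: 255 - (255-105)×(255-231)/255 = 255 - 3600/255 ≈ 255 - 14.118 = 240.882 → 241
= RGB(218, 151, 241)


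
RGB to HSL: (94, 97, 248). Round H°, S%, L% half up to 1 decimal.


Normalize: R'=94/255≈0.3686, G'=97/255≈0.3804, B'=248/255≈0.9725
Max=248/255, Min=94/255, Δ=Max-Min=154/255
L = (Max+Min)/2 = (248+94)/510 = 342/510 = 0.67058… → L = 67.1%
L > 0.5 → S = Δ/(2-Max-Min) = 154/(510-248-94) = 154/168 = 0.91666… → S = 91.7%
(the 1/255 factors cancel in S and H, so raw channel differences can be used)
Max is B' → H = 60 × ((R-G)/Δ + 4) = 60 × ((94-97)/154 + 4)
  -3/154 + 4 = -0.0194… + 4 = 3.9805…
  H = 60 × 3.9805… = 238.831…° → H = 238.8°
= HSL(238.8°, 91.7%, 67.1%)


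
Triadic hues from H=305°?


Triadic: equally spaced at 120° intervals
H1 = 305°
H2 = (305 + 120) mod 360 = 65°
H3 = (305 + 240) mod 360 = 185°
Triadic = 305°, 65°, 185°


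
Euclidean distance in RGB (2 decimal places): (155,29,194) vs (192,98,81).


d = √[(R₁-R₂)² + (G₁-G₂)² + (B₁-B₂)²]
d = √[(155-192)² + (29-98)² + (194-81)²]
d = √[1369 + 4761 + 12769]
d = √18899
d ≈ 137.47


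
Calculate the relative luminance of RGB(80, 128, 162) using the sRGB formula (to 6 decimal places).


Linearize each channel (sRGB transfer function): c = v/255; c_lin = c/12.92 if c ≤ 0.04045, else ((c+0.055)/1.055)^2.4
  R: 80/255 ≈ 0.313725 > 0.04045 → ((0.313725+0.055)/1.055)^2.4 ≈ 0.080220
  G: 128/255 ≈ 0.501961 > 0.04045 → ((0.501961+0.055)/1.055)^2.4 ≈ 0.215861
  B: 162/255 ≈ 0.635294 > 0.04045 → ((0.635294+0.055)/1.055)^2.4 ≈ 0.361307
R_lin = 0.080220, G_lin = 0.215861, B_lin = 0.361307
L = 0.2126×R + 0.7152×G + 0.0722×B
L = 0.2126×0.080220 + 0.7152×0.215861 + 0.0722×0.361307
L ≈ 0.197525


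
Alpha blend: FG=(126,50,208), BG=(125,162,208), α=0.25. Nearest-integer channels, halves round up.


C = α×F + (1-α)×B, with 1-α = 0.75
R: 0.25×126 + 0.75×125 = 31.50 + 93.75 = 125.25 → 125
G: 0.25×50 + 0.75×162 = 12.50 + 121.50 = 134.00 → 134
B: 0.25×208 + 0.75×208 = 52.00 + 156.00 = 208.00 → 208
= RGB(125, 134, 208)


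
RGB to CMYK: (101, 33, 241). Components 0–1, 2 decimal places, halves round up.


R'=101/255≈0.3961, G'=33/255≈0.1294, B'=241/255≈0.9451
K = 1 - max(R',G',B') = 1 - 241/255 = 14/255 = 0.05490… → 0.05
(1-R'-K)/(1-K) simplifies to (max-R)/max with max = 241:
C = (241-101)/241 = 140/241 = 0.58091… → 0.58
M = (241-33)/241 = 208/241 = 0.86307… → 0.86
Y = (241-241)/241 = 0/241 = 0 → 0.00
= CMYK(0.58, 0.86, 0.00, 0.05)


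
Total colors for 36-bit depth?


Colors = 2^bits = 2^36
= 68,719,476,736 colors


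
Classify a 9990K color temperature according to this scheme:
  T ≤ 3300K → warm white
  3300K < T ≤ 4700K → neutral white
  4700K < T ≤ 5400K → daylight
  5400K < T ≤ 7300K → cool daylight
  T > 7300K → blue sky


Temperature: 9990K
9990K > 7300K → blue sky
Classification: blue sky


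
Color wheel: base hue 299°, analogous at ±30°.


Base hue: 299°
Left analog: (299 - 30) mod 360 = 269°
Right analog: (299 + 30) mod 360 = 329°
Analogous hues = 269° and 329°


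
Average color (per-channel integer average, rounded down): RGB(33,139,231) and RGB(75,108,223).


Midpoint: each channel = ⌊(C₁+C₂)/2⌋
R: ⌊(33+75)/2⌋ = 54
G: ⌊(139+108)/2⌋ = 123
B: ⌊(231+223)/2⌋ = 227
= RGB(54, 123, 227)


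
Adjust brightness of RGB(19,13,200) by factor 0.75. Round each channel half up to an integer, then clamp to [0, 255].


Multiply each channel by 0.75, round half up, clamp to [0, 255]
R: 19×0.75 = 14.25 → round → 14
G: 13×0.75 = 9.75 → round → 10
B: 200×0.75 = 150
= RGB(14, 10, 150)


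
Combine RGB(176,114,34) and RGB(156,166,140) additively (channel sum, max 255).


Additive: each channel = min(255, C₁+C₂)
R: 176+156 = 332 → 255
G: 114+166 = 280 → 255
B: 34+140 = 174 → 174
= RGB(255, 255, 174)


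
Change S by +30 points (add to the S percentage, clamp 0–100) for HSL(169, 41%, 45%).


Original S = 41%
Adjustment = +30 percentage points
New S = 41 + (30) = 71
Clamp to [0, 100] → 71
= HSL(169°, 71%, 45%)


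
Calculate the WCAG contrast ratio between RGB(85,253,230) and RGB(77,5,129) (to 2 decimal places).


Linearize each sRGB channel c=v/255: c/12.92 if c ≤ 0.04045 else ((c+0.055)/1.055)^2.4
L = 0.2126×R_lin + 0.7152×G_lin + 0.0722×B_lin
Color 1 (85,253,230):
  R=85: 85/255≈0.3333 > 0.04045 → ((0.3333+0.055)/1.055)^2.4 ≈ 0.09084
  G=253: 253/255≈0.9922 > 0.04045 → ((0.9922+0.055)/1.055)^2.4 ≈ 0.98225
  B=230: 230/255≈0.9020 > 0.04045 → ((0.9020+0.055)/1.055)^2.4 ≈ 0.79130
  L1 = 0.2126×0.09084 + 0.7152×0.98225 + 0.0722×0.79130 ≈ 0.77895
Color 2 (77,5,129):
  R=77: 77/255≈0.3020 > 0.04045 → ((0.3020+0.055)/1.055)^2.4 ≈ 0.07421
  G=5: 5/255≈0.0196 ≤ 0.04045 → 0.0196/12.92 ≈ 0.00152
  B=129: 129/255≈0.5059 > 0.04045 → ((0.5059+0.055)/1.055)^2.4 ≈ 0.21953
  L2 = 0.2126×0.07421 + 0.7152×0.00152 + 0.0722×0.21953 ≈ 0.03271
Lighter = 0.77895, Darker = 0.03271
Ratio = (L_lighter + 0.05) / (L_darker + 0.05)
Ratio = (0.77895 + 0.05) / (0.03271 + 0.05) = 0.82895 / 0.08271 ≈ 10.0220
Ratio ≈ 10.02:1


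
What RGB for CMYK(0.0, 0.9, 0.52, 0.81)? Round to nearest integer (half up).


R = 255 × (1-C) × (1-K) = 255 × 1.00 × 0.19 = 48.45 → 48
G = 255 × (1-M) × (1-K) = 255 × 0.10 × 0.19 = 4.845 → 5
B = 255 × (1-Y) × (1-K) = 255 × 0.48 × 0.19 = 23.256 → 23
= RGB(48, 5, 23)


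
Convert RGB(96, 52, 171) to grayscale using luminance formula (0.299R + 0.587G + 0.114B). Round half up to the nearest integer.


Gray = 0.299×R + 0.587×G + 0.114×B
Gray = 0.299×96 + 0.587×52 + 0.114×171
Gray = 28.704 + 30.524 + 19.494
Gray = 78.722 → round half up → 79
Gray = 79


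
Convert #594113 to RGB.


59 → 89 (R)
41 → 65 (G)
13 → 19 (B)
= RGB(89, 65, 19)


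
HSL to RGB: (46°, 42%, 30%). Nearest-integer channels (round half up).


H=46°, S=0.42, L=0.30
C = (1-|2L-1|)×S = (1-|-0.40|)×0.42 = 0.252
H' = H/60 = 46/60 ≈ 0.7667; X = C×(1-|H' mod 2 - 1|) = 0.1932
m = L - C/2 = 0.30 - 0.126 = 0.174
Sector ⌊H'⌋ = 0 → (R',G',B') = (0.252, 0.1932, 0.0)
RGB = ((R'+m)×255, (G'+m)×255, (B'+m)×255) = (108.63, 93.636, 44.37)
Round half up → RGB(109, 94, 44)


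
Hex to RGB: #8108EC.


81 → 129 (R)
08 → 8 (G)
EC → 236 (B)
= RGB(129, 8, 236)


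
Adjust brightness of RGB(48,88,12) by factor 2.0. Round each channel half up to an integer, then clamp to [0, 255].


Multiply each channel by 2.0, round half up, clamp to [0, 255]
R: 48×2.0 = 96
G: 88×2.0 = 176
B: 12×2.0 = 24
= RGB(96, 176, 24)


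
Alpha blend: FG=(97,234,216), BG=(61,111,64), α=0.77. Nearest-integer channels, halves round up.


C = α×F + (1-α)×B, with 1-α = 0.23
R: 0.77×97 + 0.23×61 = 74.69 + 14.03 = 88.72 → 89
G: 0.77×234 + 0.23×111 = 180.18 + 25.53 = 205.71 → 206
B: 0.77×216 + 0.23×64 = 166.32 + 14.72 = 181.04 → 181
= RGB(89, 206, 181)


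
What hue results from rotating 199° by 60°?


New hue = (H + rotation) mod 360
New hue = (199 + 60) mod 360
= 259 mod 360
= 259°


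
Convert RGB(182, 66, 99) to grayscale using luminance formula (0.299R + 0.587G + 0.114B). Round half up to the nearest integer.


Gray = 0.299×R + 0.587×G + 0.114×B
Gray = 0.299×182 + 0.587×66 + 0.114×99
Gray = 54.418 + 38.742 + 11.286
Gray = 104.446 → round half up → 104
Gray = 104


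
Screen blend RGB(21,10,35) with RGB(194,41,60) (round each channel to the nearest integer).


Screen: C = 255 - (255-A)×(255-B)/255, rounded to nearest integer
R: 255 - (255-21)×(255-194)/255 = 255 - 14274/255 ≈ 255 - 55.976 = 199.024 → 199
G: 255 - (255-10)×(255-41)/255 = 255 - 52430/255 ≈ 255 - 205.608 = 49.392 → 49
B: 255 - (255-35)×(255-60)/255 = 255 - 42900/255 ≈ 255 - 168.235 = 86.765 → 87
= RGB(199, 49, 87)


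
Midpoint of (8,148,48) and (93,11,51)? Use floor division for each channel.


Midpoint: each channel = ⌊(C₁+C₂)/2⌋
R: ⌊(8+93)/2⌋ = 50
G: ⌊(148+11)/2⌋ = 79
B: ⌊(48+51)/2⌋ = 49
= RGB(50, 79, 49)


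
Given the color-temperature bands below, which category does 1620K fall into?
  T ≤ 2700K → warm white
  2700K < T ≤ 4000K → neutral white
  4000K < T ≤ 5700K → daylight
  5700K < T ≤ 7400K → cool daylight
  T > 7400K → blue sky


Temperature: 1620K
1620K ≤ 2700K → warm white
Classification: warm white


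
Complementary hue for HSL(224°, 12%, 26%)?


Complement = opposite side of color wheel = hue + 180°
H' = (224 + 180) mod 360 = 44°
S and L unchanged.
= HSL(44°, 12%, 26%)


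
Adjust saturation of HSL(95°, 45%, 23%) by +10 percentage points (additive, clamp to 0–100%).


Original S = 45%
Adjustment = +10 percentage points
New S = 45 + (10) = 55
Clamp to [0, 100] → 55
= HSL(95°, 55%, 23%)


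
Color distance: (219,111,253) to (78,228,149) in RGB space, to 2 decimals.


d = √[(R₁-R₂)² + (G₁-G₂)² + (B₁-B₂)²]
d = √[(219-78)² + (111-228)² + (253-149)²]
d = √[19881 + 13689 + 10816]
d = √44386
d ≈ 210.68


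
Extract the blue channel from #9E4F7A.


Color: #9E4F7A
R = 9E = 158
G = 4F = 79
B = 7A = 122
Blue = 122


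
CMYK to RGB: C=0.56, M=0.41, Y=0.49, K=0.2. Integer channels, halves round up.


R = 255 × (1-C) × (1-K) = 255 × 0.44 × 0.80 = 89.76 → 90
G = 255 × (1-M) × (1-K) = 255 × 0.59 × 0.80 = 120.36 → 120
B = 255 × (1-Y) × (1-K) = 255 × 0.51 × 0.80 = 104.04 → 104
= RGB(90, 120, 104)


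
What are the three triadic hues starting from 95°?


Triadic: equally spaced at 120° intervals
H1 = 95°
H2 = (95 + 120) mod 360 = 215°
H3 = (95 + 240) mod 360 = 335°
Triadic = 95°, 215°, 335°


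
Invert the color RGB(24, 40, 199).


Invert: (255-R, 255-G, 255-B)
R: 255-24 = 231
G: 255-40 = 215
B: 255-199 = 56
= RGB(231, 215, 56)


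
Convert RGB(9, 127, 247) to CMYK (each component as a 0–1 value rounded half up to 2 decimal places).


R'=9/255≈0.0353, G'=127/255≈0.4980, B'=247/255≈0.9686
K = 1 - max(R',G',B') = 1 - 247/255 = 8/255 = 0.03137… → 0.03
(1-R'-K)/(1-K) simplifies to (max-R)/max with max = 247:
C = (247-9)/247 = 238/247 = 0.96356… → 0.96
M = (247-127)/247 = 120/247 = 0.48582… → 0.49
Y = (247-247)/247 = 0/247 = 0 → 0.00
= CMYK(0.96, 0.49, 0.00, 0.03)


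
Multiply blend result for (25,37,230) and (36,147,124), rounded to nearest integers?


Multiply: C = A×B/255, rounded to nearest integer
R: 25×36/255 = 900/255 ≈ 3.529 → 4
G: 37×147/255 = 5439/255 ≈ 21.329 → 21
B: 230×124/255 = 28520/255 ≈ 111.843 → 112
= RGB(4, 21, 112)


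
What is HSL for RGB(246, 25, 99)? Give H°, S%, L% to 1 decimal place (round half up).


Normalize: R'=246/255≈0.9647, G'=25/255≈0.0980, B'=99/255≈0.3882
Max=246/255, Min=25/255, Δ=Max-Min=221/255
L = (Max+Min)/2 = (246+25)/510 = 271/510 = 0.53137… → L = 53.1%
L > 0.5 → S = Δ/(2-Max-Min) = 221/(510-246-25) = 221/239 = 0.92468… → S = 92.5%
(the 1/255 factors cancel in S and H, so raw channel differences can be used)
Max is R' → H = 60 × (((G-B)/Δ) mod 6) = 60 × (((25-99)/221) mod 6)
  (-74)/221 = -0.3348…; negative, so add 6 → 5.6651…
  H = 60 × 5.6651… = 339.909…° → H = 339.9°
= HSL(339.9°, 92.5%, 53.1%)


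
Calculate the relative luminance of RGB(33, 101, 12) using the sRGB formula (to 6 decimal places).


Linearize each channel (sRGB transfer function): c = v/255; c_lin = c/12.92 if c ≤ 0.04045, else ((c+0.055)/1.055)^2.4
  R: 33/255 ≈ 0.129412 > 0.04045 → ((0.129412+0.055)/1.055)^2.4 ≈ 0.015209
  G: 101/255 ≈ 0.396078 > 0.04045 → ((0.396078+0.055)/1.055)^2.4 ≈ 0.130136
  B: 12/255 ≈ 0.047059 > 0.04045 → ((0.047059+0.055)/1.055)^2.4 ≈ 0.003677
R_lin = 0.015209, G_lin = 0.130136, B_lin = 0.003677
L = 0.2126×R + 0.7152×G + 0.0722×B
L = 0.2126×0.015209 + 0.7152×0.130136 + 0.0722×0.003677
L ≈ 0.096572


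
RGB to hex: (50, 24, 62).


R = 50 → 32 (hex)
G = 24 → 18 (hex)
B = 62 → 3E (hex)
Hex = #32183E


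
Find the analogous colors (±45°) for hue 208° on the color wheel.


Base hue: 208°
Left analog: (208 - 45) mod 360 = 163°
Right analog: (208 + 45) mod 360 = 253°
Analogous hues = 163° and 253°


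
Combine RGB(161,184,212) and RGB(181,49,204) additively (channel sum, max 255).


Additive: each channel = min(255, C₁+C₂)
R: 161+181 = 342 → 255
G: 184+49 = 233 → 233
B: 212+204 = 416 → 255
= RGB(255, 233, 255)


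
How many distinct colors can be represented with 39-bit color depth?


Colors = 2^bits = 2^39
= 549,755,813,888 colors


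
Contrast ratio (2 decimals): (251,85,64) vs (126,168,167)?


Linearize each sRGB channel c=v/255: c/12.92 if c ≤ 0.04045 else ((c+0.055)/1.055)^2.4
L = 0.2126×R_lin + 0.7152×G_lin + 0.0722×B_lin
Color 1 (251,85,64):
  R=251: 251/255≈0.9843 > 0.04045 → ((0.9843+0.055)/1.055)^2.4 ≈ 0.96469
  G=85: 85/255≈0.3333 > 0.04045 → ((0.3333+0.055)/1.055)^2.4 ≈ 0.09084
  B=64: 64/255≈0.2510 > 0.04045 → ((0.2510+0.055)/1.055)^2.4 ≈ 0.05127
  L1 = 0.2126×0.96469 + 0.7152×0.09084 + 0.0722×0.05127 ≈ 0.27376
Color 2 (126,168,167):
  R=126: 126/255≈0.4941 > 0.04045 → ((0.4941+0.055)/1.055)^2.4 ≈ 0.20864
  G=168: 168/255≈0.6588 > 0.04045 → ((0.6588+0.055)/1.055)^2.4 ≈ 0.39157
  B=167: 167/255≈0.6549 > 0.04045 → ((0.6549+0.055)/1.055)^2.4 ≈ 0.38643
  L2 = 0.2126×0.20864 + 0.7152×0.39157 + 0.0722×0.38643 ≈ 0.35231
Lighter = 0.35231, Darker = 0.27376
Ratio = (L_lighter + 0.05) / (L_darker + 0.05)
Ratio = (0.35231 + 0.05) / (0.27376 + 0.05) = 0.40231 / 0.32376 ≈ 1.2426
Ratio ≈ 1.24:1


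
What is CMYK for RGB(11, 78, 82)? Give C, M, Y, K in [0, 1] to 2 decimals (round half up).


R'=11/255≈0.0431, G'=78/255≈0.3059, B'=82/255≈0.3216
K = 1 - max(R',G',B') = 1 - 82/255 = 173/255 = 0.67843… → 0.68
(1-R'-K)/(1-K) simplifies to (max-R)/max with max = 82:
C = (82-11)/82 = 71/82 = 0.86585… → 0.87
M = (82-78)/82 = 4/82 = 0.04878… → 0.05
Y = (82-82)/82 = 0/82 = 0 → 0.00
= CMYK(0.87, 0.05, 0.00, 0.68)


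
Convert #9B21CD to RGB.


9B → 155 (R)
21 → 33 (G)
CD → 205 (B)
= RGB(155, 33, 205)


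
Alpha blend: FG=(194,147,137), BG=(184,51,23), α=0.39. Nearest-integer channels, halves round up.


C = α×F + (1-α)×B, with 1-α = 0.61
R: 0.39×194 + 0.61×184 = 75.66 + 112.24 = 187.90 → 188
G: 0.39×147 + 0.61×51 = 57.33 + 31.11 = 88.44 → 88
B: 0.39×137 + 0.61×23 = 53.43 + 14.03 = 67.46 → 67
= RGB(188, 88, 67)


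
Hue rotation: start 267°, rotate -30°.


New hue = (H + rotation) mod 360
New hue = (267 -30) mod 360
= 237 mod 360
= 237°


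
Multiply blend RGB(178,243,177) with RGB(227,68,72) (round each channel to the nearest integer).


Multiply: C = A×B/255, rounded to nearest integer
R: 178×227/255 = 40406/255 ≈ 158.455 → 158
G: 243×68/255 = 16524/255 ≈ 64.800 → 65
B: 177×72/255 = 12744/255 ≈ 49.976 → 50
= RGB(158, 65, 50)


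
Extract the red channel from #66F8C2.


Color: #66F8C2
R = 66 = 102
G = F8 = 248
B = C2 = 194
Red = 102


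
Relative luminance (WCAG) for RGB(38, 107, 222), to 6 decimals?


Linearize each channel (sRGB transfer function): c = v/255; c_lin = c/12.92 if c ≤ 0.04045, else ((c+0.055)/1.055)^2.4
  R: 38/255 ≈ 0.149020 > 0.04045 → ((0.149020+0.055)/1.055)^2.4 ≈ 0.019382
  G: 107/255 ≈ 0.419608 > 0.04045 → ((0.419608+0.055)/1.055)^2.4 ≈ 0.147027
  B: 222/255 ≈ 0.870588 > 0.04045 → ((0.870588+0.055)/1.055)^2.4 ≈ 0.730461
R_lin = 0.019382, G_lin = 0.147027, B_lin = 0.730461
L = 0.2126×R + 0.7152×G + 0.0722×B
L = 0.2126×0.019382 + 0.7152×0.147027 + 0.0722×0.730461
L ≈ 0.162014


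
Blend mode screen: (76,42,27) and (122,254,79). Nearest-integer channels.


Screen: C = 255 - (255-A)×(255-B)/255, rounded to nearest integer
R: 255 - (255-76)×(255-122)/255 = 255 - 23807/255 ≈ 255 - 93.361 = 161.639 → 162
G: 255 - (255-42)×(255-254)/255 = 255 - 213/255 ≈ 255 - 0.835 = 254.165 → 254
B: 255 - (255-27)×(255-79)/255 = 255 - 40128/255 ≈ 255 - 157.365 = 97.635 → 98
= RGB(162, 254, 98)


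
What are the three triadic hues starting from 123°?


Triadic: equally spaced at 120° intervals
H1 = 123°
H2 = (123 + 120) mod 360 = 243°
H3 = (123 + 240) mod 360 = 3°
Triadic = 123°, 243°, 3°


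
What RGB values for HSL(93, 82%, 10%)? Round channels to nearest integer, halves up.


H=93°, S=0.82, L=0.10
C = (1-|2L-1|)×S = (1-|-0.80|)×0.82 = 0.164
H' = H/60 = 93/60 ≈ 1.5500; X = C×(1-|H' mod 2 - 1|) = 0.0738
m = L - C/2 = 0.10 - 0.082 = 0.018
Sector ⌊H'⌋ = 1 → (R',G',B') = (0.0738, 0.164, 0.0)
RGB = ((R'+m)×255, (G'+m)×255, (B'+m)×255) = (23.409, 46.41, 4.59)
Round half up → RGB(23, 46, 5)


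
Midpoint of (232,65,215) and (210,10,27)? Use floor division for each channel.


Midpoint: each channel = ⌊(C₁+C₂)/2⌋
R: ⌊(232+210)/2⌋ = 221
G: ⌊(65+10)/2⌋ = 37
B: ⌊(215+27)/2⌋ = 121
= RGB(221, 37, 121)


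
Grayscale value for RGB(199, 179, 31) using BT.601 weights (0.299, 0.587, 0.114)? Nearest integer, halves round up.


Gray = 0.299×R + 0.587×G + 0.114×B
Gray = 0.299×199 + 0.587×179 + 0.114×31
Gray = 59.501 + 105.073 + 3.534
Gray = 168.108 → round half up → 168
Gray = 168


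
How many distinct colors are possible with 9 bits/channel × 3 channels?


Total bits = 9 bits/channel × 3 channels = 27 bits
Distinct colors = 2^27
= 134,217,728 colors


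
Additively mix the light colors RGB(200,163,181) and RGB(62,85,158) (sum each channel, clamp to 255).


Additive: each channel = min(255, C₁+C₂)
R: 200+62 = 262 → 255
G: 163+85 = 248 → 248
B: 181+158 = 339 → 255
= RGB(255, 248, 255)


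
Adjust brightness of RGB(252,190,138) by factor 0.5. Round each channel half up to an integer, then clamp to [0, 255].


Multiply each channel by 0.5, round half up, clamp to [0, 255]
R: 252×0.5 = 126
G: 190×0.5 = 95
B: 138×0.5 = 69
= RGB(126, 95, 69)


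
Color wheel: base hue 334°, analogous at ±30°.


Base hue: 334°
Left analog: (334 - 30) mod 360 = 304°
Right analog: (334 + 30) mod 360 = 4°
Analogous hues = 304° and 4°


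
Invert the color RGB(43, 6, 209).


Invert: (255-R, 255-G, 255-B)
R: 255-43 = 212
G: 255-6 = 249
B: 255-209 = 46
= RGB(212, 249, 46)


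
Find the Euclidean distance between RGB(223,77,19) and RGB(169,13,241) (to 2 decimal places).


d = √[(R₁-R₂)² + (G₁-G₂)² + (B₁-B₂)²]
d = √[(223-169)² + (77-13)² + (19-241)²]
d = √[2916 + 4096 + 49284]
d = √56296
d ≈ 237.27


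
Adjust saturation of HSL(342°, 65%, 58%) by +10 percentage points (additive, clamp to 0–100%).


Original S = 65%
Adjustment = +10 percentage points
New S = 65 + (10) = 75
Clamp to [0, 100] → 75
= HSL(342°, 75%, 58%)


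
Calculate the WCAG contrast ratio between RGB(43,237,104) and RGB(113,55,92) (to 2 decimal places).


Linearize each sRGB channel c=v/255: c/12.92 if c ≤ 0.04045 else ((c+0.055)/1.055)^2.4
L = 0.2126×R_lin + 0.7152×G_lin + 0.0722×B_lin
Color 1 (43,237,104):
  R=43: 43/255≈0.1686 > 0.04045 → ((0.1686+0.055)/1.055)^2.4 ≈ 0.02416
  G=237: 237/255≈0.9294 > 0.04045 → ((0.9294+0.055)/1.055)^2.4 ≈ 0.84687
  B=104: 104/255≈0.4078 > 0.04045 → ((0.4078+0.055)/1.055)^2.4 ≈ 0.13843
  L1 = 0.2126×0.02416 + 0.7152×0.84687 + 0.0722×0.13843 ≈ 0.62081
Color 2 (113,55,92):
  R=113: 113/255≈0.4431 > 0.04045 → ((0.4431+0.055)/1.055)^2.4 ≈ 0.16513
  G=55: 55/255≈0.2157 > 0.04045 → ((0.2157+0.055)/1.055)^2.4 ≈ 0.03820
  B=92: 92/255≈0.3608 > 0.04045 → ((0.3608+0.055)/1.055)^2.4 ≈ 0.10702
  L2 = 0.2126×0.16513 + 0.7152×0.03820 + 0.0722×0.10702 ≈ 0.07016
Lighter = 0.62081, Darker = 0.07016
Ratio = (L_lighter + 0.05) / (L_darker + 0.05)
Ratio = (0.62081 + 0.05) / (0.07016 + 0.05) = 0.67081 / 0.12016 ≈ 5.5828
Ratio ≈ 5.58:1


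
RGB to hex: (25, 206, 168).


R = 25 → 19 (hex)
G = 206 → CE (hex)
B = 168 → A8 (hex)
Hex = #19CEA8


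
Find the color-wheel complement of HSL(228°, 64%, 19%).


Complement = opposite side of color wheel = hue + 180°
H' = (228 + 180) mod 360 = 48°
S and L unchanged.
= HSL(48°, 64%, 19%)


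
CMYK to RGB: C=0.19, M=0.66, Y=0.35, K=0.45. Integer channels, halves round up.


R = 255 × (1-C) × (1-K) = 255 × 0.81 × 0.55 = 113.6025 → 114
G = 255 × (1-M) × (1-K) = 255 × 0.34 × 0.55 = 47.685 → 48
B = 255 × (1-Y) × (1-K) = 255 × 0.65 × 0.55 = 91.1625 → 91
= RGB(114, 48, 91)


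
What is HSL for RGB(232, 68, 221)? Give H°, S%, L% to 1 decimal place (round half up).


Normalize: R'=232/255≈0.9098, G'=68/255≈0.2667, B'=221/255≈0.8667
Max=232/255, Min=68/255, Δ=Max-Min=164/255
L = (Max+Min)/2 = (232+68)/510 = 300/510 = 0.58823… → L = 58.8%
L > 0.5 → S = Δ/(2-Max-Min) = 164/(510-232-68) = 164/210 = 0.78095… → S = 78.1%
(the 1/255 factors cancel in S and H, so raw channel differences can be used)
Max is R' → H = 60 × (((G-B)/Δ) mod 6) = 60 × (((68-221)/164) mod 6)
  (-153)/164 = -0.9329…; negative, so add 6 → 5.0670…
  H = 60 × 5.0670… = 304.024…° → H = 304.0°
= HSL(304.0°, 78.1%, 58.8%)


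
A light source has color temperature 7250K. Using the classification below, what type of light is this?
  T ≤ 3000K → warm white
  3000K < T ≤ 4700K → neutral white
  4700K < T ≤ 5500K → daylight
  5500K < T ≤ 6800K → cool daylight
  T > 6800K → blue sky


Temperature: 7250K
7250K > 6800K → blue sky
Classification: blue sky


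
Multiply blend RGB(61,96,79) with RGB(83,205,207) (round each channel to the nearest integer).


Multiply: C = A×B/255, rounded to nearest integer
R: 61×83/255 = 5063/255 ≈ 19.855 → 20
G: 96×205/255 = 19680/255 ≈ 77.176 → 77
B: 79×207/255 = 16353/255 ≈ 64.129 → 64
= RGB(20, 77, 64)


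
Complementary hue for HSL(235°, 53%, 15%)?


Complement = opposite side of color wheel = hue + 180°
H' = (235 + 180) mod 360 = 55°
S and L unchanged.
= HSL(55°, 53%, 15%)


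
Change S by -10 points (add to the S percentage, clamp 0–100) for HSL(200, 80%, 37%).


Original S = 80%
Adjustment = -10 percentage points
New S = 80 + (-10) = 70
Clamp to [0, 100] → 70
= HSL(200°, 70%, 37%)


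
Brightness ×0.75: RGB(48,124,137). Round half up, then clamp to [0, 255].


Multiply each channel by 0.75, round half up, clamp to [0, 255]
R: 48×0.75 = 36
G: 124×0.75 = 93
B: 137×0.75 = 102.75 → round → 103
= RGB(36, 93, 103)


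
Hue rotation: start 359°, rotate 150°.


New hue = (H + rotation) mod 360
New hue = (359 + 150) mod 360
= 509 mod 360
= 149°


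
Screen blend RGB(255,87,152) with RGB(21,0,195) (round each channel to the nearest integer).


Screen: C = 255 - (255-A)×(255-B)/255, rounded to nearest integer
R: 255 - (255-255)×(255-21)/255 = 255 - 0/255 ≈ 255 - 0.000 = 255.000 → 255
G: 255 - (255-87)×(255-0)/255 = 255 - 42840/255 ≈ 255 - 168.000 = 87.000 → 87
B: 255 - (255-152)×(255-195)/255 = 255 - 6180/255 ≈ 255 - 24.235 = 230.765 → 231
= RGB(255, 87, 231)


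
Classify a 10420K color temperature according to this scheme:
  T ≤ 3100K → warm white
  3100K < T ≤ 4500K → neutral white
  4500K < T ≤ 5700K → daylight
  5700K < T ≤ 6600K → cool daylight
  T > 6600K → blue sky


Temperature: 10420K
10420K > 6600K → blue sky
Classification: blue sky


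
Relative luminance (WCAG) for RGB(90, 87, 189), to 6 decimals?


Linearize each channel (sRGB transfer function): c = v/255; c_lin = c/12.92 if c ≤ 0.04045, else ((c+0.055)/1.055)^2.4
  R: 90/255 ≈ 0.352941 > 0.04045 → ((0.352941+0.055)/1.055)^2.4 ≈ 0.102242
  G: 87/255 ≈ 0.341176 > 0.04045 → ((0.341176+0.055)/1.055)^2.4 ≈ 0.095307
  B: 189/255 ≈ 0.741176 > 0.04045 → ((0.741176+0.055)/1.055)^2.4 ≈ 0.508881
R_lin = 0.102242, G_lin = 0.095307, B_lin = 0.508881
L = 0.2126×R + 0.7152×G + 0.0722×B
L = 0.2126×0.102242 + 0.7152×0.095307 + 0.0722×0.508881
L ≈ 0.126642


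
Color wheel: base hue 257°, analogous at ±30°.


Base hue: 257°
Left analog: (257 - 30) mod 360 = 227°
Right analog: (257 + 30) mod 360 = 287°
Analogous hues = 227° and 287°


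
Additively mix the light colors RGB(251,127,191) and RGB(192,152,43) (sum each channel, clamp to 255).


Additive: each channel = min(255, C₁+C₂)
R: 251+192 = 443 → 255
G: 127+152 = 279 → 255
B: 191+43 = 234 → 234
= RGB(255, 255, 234)


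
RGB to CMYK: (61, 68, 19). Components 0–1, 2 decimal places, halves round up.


R'=61/255≈0.2392, G'=68/255≈0.2667, B'=19/255≈0.0745
K = 1 - max(R',G',B') = 1 - 68/255 = 187/255 = 0.73333… → 0.73
(1-R'-K)/(1-K) simplifies to (max-R)/max with max = 68:
C = (68-61)/68 = 7/68 = 0.10294… → 0.10
M = (68-68)/68 = 0/68 = 0 → 0.00
Y = (68-19)/68 = 49/68 = 0.72058… → 0.72
= CMYK(0.10, 0.00, 0.72, 0.73)


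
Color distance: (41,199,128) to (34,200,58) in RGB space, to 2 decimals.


d = √[(R₁-R₂)² + (G₁-G₂)² + (B₁-B₂)²]
d = √[(41-34)² + (199-200)² + (128-58)²]
d = √[49 + 1 + 4900]
d = √4950
d ≈ 70.36


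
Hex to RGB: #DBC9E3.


DB → 219 (R)
C9 → 201 (G)
E3 → 227 (B)
= RGB(219, 201, 227)


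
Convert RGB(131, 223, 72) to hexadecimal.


R = 131 → 83 (hex)
G = 223 → DF (hex)
B = 72 → 48 (hex)
Hex = #83DF48


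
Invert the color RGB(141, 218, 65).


Invert: (255-R, 255-G, 255-B)
R: 255-141 = 114
G: 255-218 = 37
B: 255-65 = 190
= RGB(114, 37, 190)


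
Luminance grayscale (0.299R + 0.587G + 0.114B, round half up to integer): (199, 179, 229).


Gray = 0.299×R + 0.587×G + 0.114×B
Gray = 0.299×199 + 0.587×179 + 0.114×229
Gray = 59.501 + 105.073 + 26.106
Gray = 190.680 → round half up → 191
Gray = 191


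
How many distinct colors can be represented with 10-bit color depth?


Colors = 2^bits = 2^10
= 1,024 colors


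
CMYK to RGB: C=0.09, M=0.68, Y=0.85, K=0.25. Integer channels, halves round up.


R = 255 × (1-C) × (1-K) = 255 × 0.91 × 0.75 = 174.0375 → 174
G = 255 × (1-M) × (1-K) = 255 × 0.32 × 0.75 = 61.2 → 61
B = 255 × (1-Y) × (1-K) = 255 × 0.15 × 0.75 = 28.6875 → 29
= RGB(174, 61, 29)


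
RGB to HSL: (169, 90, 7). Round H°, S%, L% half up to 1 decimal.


Normalize: R'=169/255≈0.6627, G'=90/255≈0.3529, B'=7/255≈0.0275
Max=169/255, Min=7/255, Δ=Max-Min=162/255
L = (Max+Min)/2 = (169+7)/510 = 176/510 = 0.34509… → L = 34.5%
L ≤ 0.5 → S = Δ/(Max+Min) = 162/(169+7) = 162/176 = 0.92045… → S = 92.0%
(the 1/255 factors cancel in S and H, so raw channel differences can be used)
Max is R' → H = 60 × (((G-B)/Δ) mod 6) = 60 × (((90-7)/162) mod 6)
  83/162 = 0.5123…
  H = 60 × 0.5123… = 30.740…° → H = 30.7°
= HSL(30.7°, 92.0%, 34.5%)


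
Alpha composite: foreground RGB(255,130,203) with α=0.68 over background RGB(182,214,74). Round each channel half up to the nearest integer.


C = α×F + (1-α)×B, with 1-α = 0.32
R: 0.68×255 + 0.32×182 = 173.40 + 58.24 = 231.64 → 232
G: 0.68×130 + 0.32×214 = 88.40 + 68.48 = 156.88 → 157
B: 0.68×203 + 0.32×74 = 138.04 + 23.68 = 161.72 → 162
= RGB(232, 157, 162)


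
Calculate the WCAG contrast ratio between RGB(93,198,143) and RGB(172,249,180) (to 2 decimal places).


Linearize each sRGB channel c=v/255: c/12.92 if c ≤ 0.04045 else ((c+0.055)/1.055)^2.4
L = 0.2126×R_lin + 0.7152×G_lin + 0.0722×B_lin
Color 1 (93,198,143):
  R=93: 93/255≈0.3647 > 0.04045 → ((0.3647+0.055)/1.055)^2.4 ≈ 0.10946
  G=198: 198/255≈0.7765 > 0.04045 → ((0.7765+0.055)/1.055)^2.4 ≈ 0.56471
  B=143: 143/255≈0.5608 > 0.04045 → ((0.5608+0.055)/1.055)^2.4 ≈ 0.27468
  L1 = 0.2126×0.10946 + 0.7152×0.56471 + 0.0722×0.27468 ≈ 0.44698
Color 2 (172,249,180):
  R=172: 172/255≈0.6745 > 0.04045 → ((0.6745+0.055)/1.055)^2.4 ≈ 0.41254
  G=249: 249/255≈0.9765 > 0.04045 → ((0.9765+0.055)/1.055)^2.4 ≈ 0.94731
  B=180: 180/255≈0.7059 > 0.04045 → ((0.7059+0.055)/1.055)^2.4 ≈ 0.45641
  L2 = 0.2126×0.41254 + 0.7152×0.94731 + 0.0722×0.45641 ≈ 0.79817
Lighter = 0.79817, Darker = 0.44698
Ratio = (L_lighter + 0.05) / (L_darker + 0.05)
Ratio = (0.79817 + 0.05) / (0.44698 + 0.05) = 0.84817 / 0.49698 ≈ 1.7066
Ratio ≈ 1.71:1


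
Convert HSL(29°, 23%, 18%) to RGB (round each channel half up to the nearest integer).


H=29°, S=0.23, L=0.18
C = (1-|2L-1|)×S = (1-|-0.64|)×0.23 = 0.0828
H' = H/60 = 29/60 ≈ 0.4833; X = C×(1-|H' mod 2 - 1|) = 0.04002
m = L - C/2 = 0.18 - 0.0414 = 0.1386
Sector ⌊H'⌋ = 0 → (R',G',B') = (0.0828, 0.04002, 0.0)
RGB = ((R'+m)×255, (G'+m)×255, (B'+m)×255) = (56.457, 45.5481, 35.343)
Round half up → RGB(56, 46, 35)


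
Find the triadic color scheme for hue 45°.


Triadic: equally spaced at 120° intervals
H1 = 45°
H2 = (45 + 120) mod 360 = 165°
H3 = (45 + 240) mod 360 = 285°
Triadic = 45°, 165°, 285°


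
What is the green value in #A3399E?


Color: #A3399E
R = A3 = 163
G = 39 = 57
B = 9E = 158
Green = 57


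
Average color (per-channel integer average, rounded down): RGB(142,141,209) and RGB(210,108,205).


Midpoint: each channel = ⌊(C₁+C₂)/2⌋
R: ⌊(142+210)/2⌋ = 176
G: ⌊(141+108)/2⌋ = 124
B: ⌊(209+205)/2⌋ = 207
= RGB(176, 124, 207)


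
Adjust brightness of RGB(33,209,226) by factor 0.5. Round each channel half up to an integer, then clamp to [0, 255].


Multiply each channel by 0.5, round half up, clamp to [0, 255]
R: 33×0.5 = 16.5 → round → 17
G: 209×0.5 = 104.5 → round → 105
B: 226×0.5 = 113
= RGB(17, 105, 113)


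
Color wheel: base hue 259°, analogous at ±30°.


Base hue: 259°
Left analog: (259 - 30) mod 360 = 229°
Right analog: (259 + 30) mod 360 = 289°
Analogous hues = 229° and 289°


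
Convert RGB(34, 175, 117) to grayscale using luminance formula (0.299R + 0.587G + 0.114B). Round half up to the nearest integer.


Gray = 0.299×R + 0.587×G + 0.114×B
Gray = 0.299×34 + 0.587×175 + 0.114×117
Gray = 10.166 + 102.725 + 13.338
Gray = 126.229 → round half up → 126
Gray = 126


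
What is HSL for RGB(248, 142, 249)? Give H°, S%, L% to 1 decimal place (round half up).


Normalize: R'=248/255≈0.9725, G'=142/255≈0.5569, B'=249/255≈0.9765
Max=249/255, Min=142/255, Δ=Max-Min=107/255
L = (Max+Min)/2 = (249+142)/510 = 391/510 = 0.76666… → L = 76.7%
L > 0.5 → S = Δ/(2-Max-Min) = 107/(510-249-142) = 107/119 = 0.89915… → S = 89.9%
(the 1/255 factors cancel in S and H, so raw channel differences can be used)
Max is B' → H = 60 × ((R-G)/Δ + 4) = 60 × ((248-142)/107 + 4)
  106/107 + 4 = 0.9906… + 4 = 4.9906…
  H = 60 × 4.9906… = 299.439…° → H = 299.4°
= HSL(299.4°, 89.9%, 76.7%)


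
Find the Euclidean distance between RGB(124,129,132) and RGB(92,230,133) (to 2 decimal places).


d = √[(R₁-R₂)² + (G₁-G₂)² + (B₁-B₂)²]
d = √[(124-92)² + (129-230)² + (132-133)²]
d = √[1024 + 10201 + 1]
d = √11226
d ≈ 105.95


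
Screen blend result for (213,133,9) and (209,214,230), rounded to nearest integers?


Screen: C = 255 - (255-A)×(255-B)/255, rounded to nearest integer
R: 255 - (255-213)×(255-209)/255 = 255 - 1932/255 ≈ 255 - 7.576 = 247.424 → 247
G: 255 - (255-133)×(255-214)/255 = 255 - 5002/255 ≈ 255 - 19.616 = 235.384 → 235
B: 255 - (255-9)×(255-230)/255 = 255 - 6150/255 ≈ 255 - 24.118 = 230.882 → 231
= RGB(247, 235, 231)


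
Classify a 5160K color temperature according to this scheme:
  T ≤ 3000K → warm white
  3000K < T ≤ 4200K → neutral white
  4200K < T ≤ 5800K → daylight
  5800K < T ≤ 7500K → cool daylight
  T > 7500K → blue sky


Temperature: 5160K
4200K < 5160K ≤ 5800K → daylight
Classification: daylight


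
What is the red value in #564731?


Color: #564731
R = 56 = 86
G = 47 = 71
B = 31 = 49
Red = 86


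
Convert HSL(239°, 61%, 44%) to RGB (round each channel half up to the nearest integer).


H=239°, S=0.61, L=0.44
C = (1-|2L-1|)×S = (1-|-0.12|)×0.61 = 0.5368
H' = H/60 = 239/60 ≈ 3.9833; X = C×(1-|H' mod 2 - 1|) ≈ 0.0089
m = L - C/2 = 0.44 - 0.2684 = 0.1716
Sector ⌊H'⌋ = 3 → (R',G',B') = (0.0, ≈0.0089, 0.5368)
RGB = ((R'+m)×255, (G'+m)×255, (B'+m)×255) = (43.758, 46.0394, 180.642)
Round half up → RGB(44, 46, 181)


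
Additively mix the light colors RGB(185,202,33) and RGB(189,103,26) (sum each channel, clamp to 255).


Additive: each channel = min(255, C₁+C₂)
R: 185+189 = 374 → 255
G: 202+103 = 305 → 255
B: 33+26 = 59 → 59
= RGB(255, 255, 59)


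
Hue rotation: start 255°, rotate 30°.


New hue = (H + rotation) mod 360
New hue = (255 + 30) mod 360
= 285 mod 360
= 285°


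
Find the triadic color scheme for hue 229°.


Triadic: equally spaced at 120° intervals
H1 = 229°
H2 = (229 + 120) mod 360 = 349°
H3 = (229 + 240) mod 360 = 109°
Triadic = 229°, 349°, 109°


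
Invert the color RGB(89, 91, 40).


Invert: (255-R, 255-G, 255-B)
R: 255-89 = 166
G: 255-91 = 164
B: 255-40 = 215
= RGB(166, 164, 215)


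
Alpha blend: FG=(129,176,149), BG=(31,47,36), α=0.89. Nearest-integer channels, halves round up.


C = α×F + (1-α)×B, with 1-α = 0.11
R: 0.89×129 + 0.11×31 = 114.81 + 3.41 = 118.22 → 118
G: 0.89×176 + 0.11×47 = 156.64 + 5.17 = 161.81 → 162
B: 0.89×149 + 0.11×36 = 132.61 + 3.96 = 136.57 → 137
= RGB(118, 162, 137)


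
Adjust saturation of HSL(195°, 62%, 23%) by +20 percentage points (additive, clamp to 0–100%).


Original S = 62%
Adjustment = +20 percentage points
New S = 62 + (20) = 82
Clamp to [0, 100] → 82
= HSL(195°, 82%, 23%)


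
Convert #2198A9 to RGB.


21 → 33 (R)
98 → 152 (G)
A9 → 169 (B)
= RGB(33, 152, 169)


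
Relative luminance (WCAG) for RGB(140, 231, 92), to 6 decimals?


Linearize each channel (sRGB transfer function): c = v/255; c_lin = c/12.92 if c ≤ 0.04045, else ((c+0.055)/1.055)^2.4
  R: 140/255 ≈ 0.549020 > 0.04045 → ((0.549020+0.055)/1.055)^2.4 ≈ 0.262251
  G: 231/255 ≈ 0.905882 > 0.04045 → ((0.905882+0.055)/1.055)^2.4 ≈ 0.799103
  B: 92/255 ≈ 0.360784 > 0.04045 → ((0.360784+0.055)/1.055)^2.4 ≈ 0.107023
R_lin = 0.262251, G_lin = 0.799103, B_lin = 0.107023
L = 0.2126×R + 0.7152×G + 0.0722×B
L = 0.2126×0.262251 + 0.7152×0.799103 + 0.0722×0.107023
L ≈ 0.635000


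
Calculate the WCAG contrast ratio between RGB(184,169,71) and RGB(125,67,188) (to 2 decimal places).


Linearize each sRGB channel c=v/255: c/12.92 if c ≤ 0.04045 else ((c+0.055)/1.055)^2.4
L = 0.2126×R_lin + 0.7152×G_lin + 0.0722×B_lin
Color 1 (184,169,71):
  R=184: 184/255≈0.7216 > 0.04045 → ((0.7216+0.055)/1.055)^2.4 ≈ 0.47932
  G=169: 169/255≈0.6627 > 0.04045 → ((0.6627+0.055)/1.055)^2.4 ≈ 0.39676
  B=71: 71/255≈0.2784 > 0.04045 → ((0.2784+0.055)/1.055)^2.4 ≈ 0.06301
  L1 = 0.2126×0.47932 + 0.7152×0.39676 + 0.0722×0.06301 ≈ 0.39021
Color 2 (125,67,188):
  R=125: 125/255≈0.4902 > 0.04045 → ((0.4902+0.055)/1.055)^2.4 ≈ 0.20508
  G=67: 67/255≈0.2627 > 0.04045 → ((0.2627+0.055)/1.055)^2.4 ≈ 0.05613
  B=188: 188/255≈0.7373 > 0.04045 → ((0.7373+0.055)/1.055)^2.4 ≈ 0.50289
  L2 = 0.2126×0.20508 + 0.7152×0.05613 + 0.0722×0.50289 ≈ 0.12005
Lighter = 0.39021, Darker = 0.12005
Ratio = (L_lighter + 0.05) / (L_darker + 0.05)
Ratio = (0.39021 + 0.05) / (0.12005 + 0.05) = 0.44021 / 0.17005 ≈ 2.5887
Ratio ≈ 2.59:1


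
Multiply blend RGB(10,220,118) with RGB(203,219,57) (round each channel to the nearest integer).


Multiply: C = A×B/255, rounded to nearest integer
R: 10×203/255 = 2030/255 ≈ 7.961 → 8
G: 220×219/255 = 48180/255 ≈ 188.941 → 189
B: 118×57/255 = 6726/255 ≈ 26.376 → 26
= RGB(8, 189, 26)


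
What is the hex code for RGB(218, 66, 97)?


R = 218 → DA (hex)
G = 66 → 42 (hex)
B = 97 → 61 (hex)
Hex = #DA4261


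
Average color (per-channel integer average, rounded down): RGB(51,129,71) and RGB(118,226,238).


Midpoint: each channel = ⌊(C₁+C₂)/2⌋
R: ⌊(51+118)/2⌋ = 84
G: ⌊(129+226)/2⌋ = 177
B: ⌊(71+238)/2⌋ = 154
= RGB(84, 177, 154)


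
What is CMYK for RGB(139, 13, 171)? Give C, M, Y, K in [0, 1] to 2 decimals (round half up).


R'=139/255≈0.5451, G'=13/255≈0.0510, B'=171/255≈0.6706
K = 1 - max(R',G',B') = 1 - 171/255 = 84/255 = 0.32941… → 0.33
(1-R'-K)/(1-K) simplifies to (max-R)/max with max = 171:
C = (171-139)/171 = 32/171 = 0.18713… → 0.19
M = (171-13)/171 = 158/171 = 0.92397… → 0.92
Y = (171-171)/171 = 0/171 = 0 → 0.00
= CMYK(0.19, 0.92, 0.00, 0.33)


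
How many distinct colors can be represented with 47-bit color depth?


Colors = 2^bits = 2^47
= 140,737,488,355,328 colors


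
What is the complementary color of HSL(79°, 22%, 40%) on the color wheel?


Complement = opposite side of color wheel = hue + 180°
H' = (79 + 180) mod 360 = 259°
S and L unchanged.
= HSL(259°, 22%, 40%)


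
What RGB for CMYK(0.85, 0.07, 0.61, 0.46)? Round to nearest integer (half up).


R = 255 × (1-C) × (1-K) = 255 × 0.15 × 0.54 = 20.655 → 21
G = 255 × (1-M) × (1-K) = 255 × 0.93 × 0.54 = 128.061 → 128
B = 255 × (1-Y) × (1-K) = 255 × 0.39 × 0.54 = 53.703 → 54
= RGB(21, 128, 54)


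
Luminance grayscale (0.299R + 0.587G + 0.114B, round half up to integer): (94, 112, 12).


Gray = 0.299×R + 0.587×G + 0.114×B
Gray = 0.299×94 + 0.587×112 + 0.114×12
Gray = 28.106 + 65.744 + 1.368
Gray = 95.218 → round half up → 95
Gray = 95


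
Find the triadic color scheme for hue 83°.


Triadic: equally spaced at 120° intervals
H1 = 83°
H2 = (83 + 120) mod 360 = 203°
H3 = (83 + 240) mod 360 = 323°
Triadic = 83°, 203°, 323°


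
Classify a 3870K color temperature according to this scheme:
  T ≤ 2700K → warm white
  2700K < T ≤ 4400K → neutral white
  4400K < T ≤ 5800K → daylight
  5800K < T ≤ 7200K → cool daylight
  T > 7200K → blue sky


Temperature: 3870K
2700K < 3870K ≤ 4400K → neutral white
Classification: neutral white
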